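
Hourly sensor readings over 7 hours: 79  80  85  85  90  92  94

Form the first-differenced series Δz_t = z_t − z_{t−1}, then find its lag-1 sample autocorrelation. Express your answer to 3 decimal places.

-0.802

First differences Δz: 1, 5, 0, 5, 2, 2
Mean of differences = 2.5000
Numerator Σ(Δz_t−Δz̄)(Δz_{t+1}−Δz̄) = -17.2500
Denominator Σ(Δz_t−Δz̄)² = 21.5000
r_1(Δz) = -17.2500 / 21.5000 = -0.802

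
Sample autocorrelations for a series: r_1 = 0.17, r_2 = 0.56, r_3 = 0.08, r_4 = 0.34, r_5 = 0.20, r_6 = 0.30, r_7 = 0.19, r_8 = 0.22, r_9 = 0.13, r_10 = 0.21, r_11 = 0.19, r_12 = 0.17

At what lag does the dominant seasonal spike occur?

2

The largest autocorrelation is r_2 = 0.56, with weaker echoes at lags 4 (0.34), 6 (0.30), 8 (0.22) and 10 (0.21); the remaining lags stay at or below 0.20.
The dominant spike at lag 2 indicates a seasonal period of 2.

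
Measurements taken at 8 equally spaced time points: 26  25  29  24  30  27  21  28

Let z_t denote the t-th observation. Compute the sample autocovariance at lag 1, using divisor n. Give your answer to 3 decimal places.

Mean z̄ = (26 + 25 + 29 + 24 + 30 + 27 + 21 + 28)/8 = 26.2500
Deviations: -0.2500, -1.2500, 2.7500, -2.2500, 3.7500, 0.7500, -5.2500, 1.7500
Σ_{t=1}^{7}(z_t−z̄)(z_{t+1}−z̄) = -28.0625
γ_1 = -28.0625 / 8 = -3.508

-3.508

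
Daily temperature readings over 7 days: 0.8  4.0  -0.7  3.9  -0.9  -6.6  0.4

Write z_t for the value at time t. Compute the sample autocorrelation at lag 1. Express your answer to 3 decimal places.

-0.033

Mean z̄ = (0.8 + 4.0 − 0.7 + 3.9 − 0.9 − 6.6 + 0.4)/7 = 0.1286
Σ(z_t−z̄)(z_{t+1}−z̄) = (2.5994) + (-3.2078) + (-3.1249) + (-3.8792) + (6.9208) + (-1.8263) = -2.5180
Denominator Σ(z_t−z̄)² = 76.7543
r_1 = -2.5180 / 76.7543 = -0.033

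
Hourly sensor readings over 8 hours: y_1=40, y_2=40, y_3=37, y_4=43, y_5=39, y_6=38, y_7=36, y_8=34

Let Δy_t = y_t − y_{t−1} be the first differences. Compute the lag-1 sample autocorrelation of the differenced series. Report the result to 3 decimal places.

First differences Δy: 0, -3, 6, -4, -1, -2, -2
Mean of differences = -0.8571
Numerator Σ(Δy_t−Δȳ)(Δy_{t+1}−Δȳ) = -36.1633
Denominator Σ(Δy_t−Δȳ)² = 64.8571
r_1(Δy) = -36.1633 / 64.8571 = -0.558

-0.558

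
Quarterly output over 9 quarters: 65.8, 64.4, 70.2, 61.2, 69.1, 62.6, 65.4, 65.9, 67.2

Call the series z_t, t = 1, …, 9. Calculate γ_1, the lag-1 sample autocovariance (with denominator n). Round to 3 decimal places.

-5.649

Mean z̄ = (65.8 + 64.4 + 70.2 + 61.2 + 69.1 + 62.6 + 65.4 + 65.9 + 67.2)/9 = 65.7556
Σ_{t=1}^{8}(z_t−z̄)(z_{t+1}−z̄) = -50.8420
γ_1 = -50.8420 / 9 = -5.649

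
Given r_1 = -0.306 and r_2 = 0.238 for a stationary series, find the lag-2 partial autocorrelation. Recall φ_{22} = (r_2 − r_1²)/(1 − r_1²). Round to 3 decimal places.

0.159

φ_{22} = (r_2 − r_1²) / (1 − r_1²)
r_1² = (-0.306)² = 0.093636
Numerator = 0.238 − 0.0936 = 0.1444; denominator = 1 − 0.0936 = 0.9064
φ_{22} = 0.1444 / 0.9064 = 0.159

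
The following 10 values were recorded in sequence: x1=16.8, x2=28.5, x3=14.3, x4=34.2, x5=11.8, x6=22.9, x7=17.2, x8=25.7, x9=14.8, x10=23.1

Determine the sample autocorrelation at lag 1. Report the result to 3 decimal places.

Mean x̄ = (16.8 + 28.5 + 14.3 + 34.2 + 11.8 + 22.9 + 17.2 + 25.7 + 14.8 + 23.1)/10 = 20.9300
Numerator Σ_{t=1}^{9}(x_t−x̄)(x_{t+1}−x̄) = -376.2569
Denominator Σ(x_t−x̄)² = 460.6010
r_1 = -376.2569 / 460.6010 = -0.817

-0.817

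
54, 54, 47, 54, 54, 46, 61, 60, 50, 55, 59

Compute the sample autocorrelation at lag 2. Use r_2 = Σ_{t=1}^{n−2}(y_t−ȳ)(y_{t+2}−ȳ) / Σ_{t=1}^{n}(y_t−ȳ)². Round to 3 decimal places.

Mean ȳ = (54 + 54 + 47 + 54 + 54 + 46 + 61 + 60 + 50 + 55 + 59)/11 = 54.0000
Numerator Σ_{t=1}^{9}(y_t−ȳ)(y_{t+2}−ȳ) = -90.0000
Denominator Σ(y_t−ȳ)² = 240.0000
r_2 = -90.0000 / 240.0000 = -0.375

-0.375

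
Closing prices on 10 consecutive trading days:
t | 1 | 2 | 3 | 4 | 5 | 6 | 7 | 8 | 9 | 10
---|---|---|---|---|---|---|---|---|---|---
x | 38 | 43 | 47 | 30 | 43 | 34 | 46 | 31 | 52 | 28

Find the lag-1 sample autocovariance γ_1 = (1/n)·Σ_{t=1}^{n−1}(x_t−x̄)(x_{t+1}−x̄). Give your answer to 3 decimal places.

Mean x̄ = (38 + 43 + 47 + 30 + 43 + 34 + 46 + 31 + 52 + 28)/10 = 39.2000
Σ_{t=1}^{9}(x_t−x̄)(x_{t+1}−x̄) = -440.8400
γ_1 = -440.8400 / 10 = -44.084

-44.084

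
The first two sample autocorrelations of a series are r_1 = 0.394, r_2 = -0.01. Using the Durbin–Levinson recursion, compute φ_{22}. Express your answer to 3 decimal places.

φ_{22} = (r_2 − r_1²) / (1 − r_1²)
r_1² = (0.394)² = 0.155236
Numerator = -0.01 − 0.1552 = -0.1652; denominator = 1 − 0.1552 = 0.8448
φ_{22} = -0.1652 / 0.8448 = -0.196

-0.196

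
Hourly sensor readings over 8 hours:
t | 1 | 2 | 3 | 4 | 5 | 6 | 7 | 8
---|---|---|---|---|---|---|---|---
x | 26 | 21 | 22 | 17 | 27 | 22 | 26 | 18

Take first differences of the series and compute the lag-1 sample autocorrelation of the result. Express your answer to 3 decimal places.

First differences Δx: -5, 1, -5, 10, -5, 4, -8
Mean of differences = -1.1429
Numerator Σ(Δx_t−Δx̄)(Δx_{t+1}−Δx̄) = -157.5918
Denominator Σ(Δx_t−Δx̄)² = 246.8571
r_1(Δx) = -157.5918 / 246.8571 = -0.638

-0.638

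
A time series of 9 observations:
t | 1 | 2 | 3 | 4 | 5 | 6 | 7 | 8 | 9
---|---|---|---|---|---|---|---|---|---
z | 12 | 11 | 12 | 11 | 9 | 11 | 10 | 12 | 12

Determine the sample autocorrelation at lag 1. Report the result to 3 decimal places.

Mean z̄ = (12 + 11 + 12 + 11 + 9 + 11 + 10 + 12 + 12)/9 = 11.1111
Numerator Σ_{t=1}^{8}(z_t−z̄)(z_{t+1}−z̄) = 0.0988
Denominator Σ(z_t−z̄)² = 8.8889
r_1 = 0.0988 / 8.8889 = 0.011

0.011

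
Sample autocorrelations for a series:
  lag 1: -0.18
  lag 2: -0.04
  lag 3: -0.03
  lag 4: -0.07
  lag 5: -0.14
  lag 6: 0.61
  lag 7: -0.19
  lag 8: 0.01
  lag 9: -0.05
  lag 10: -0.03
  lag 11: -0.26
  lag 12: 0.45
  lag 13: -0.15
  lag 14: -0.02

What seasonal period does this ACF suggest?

The largest autocorrelation is r_6 = 0.61, with a weaker echo at lag 12 (0.45); the remaining lags stay at or below 0.01.
The dominant spike at lag 6 indicates a seasonal period of 6.

6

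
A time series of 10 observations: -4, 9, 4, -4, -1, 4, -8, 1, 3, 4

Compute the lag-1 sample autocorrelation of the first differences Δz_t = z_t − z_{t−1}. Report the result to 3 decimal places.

First differences Δz: 13, -5, -8, 3, 5, -12, 9, 2, 1
Mean of differences = 0.8889
Numerator Σ(Δz_t−Δz̄)(Δz_{t+1}−Δz̄) = -177.4568
Denominator Σ(Δz_t−Δz̄)² = 514.8889
r_1(Δz) = -177.4568 / 514.8889 = -0.345

-0.345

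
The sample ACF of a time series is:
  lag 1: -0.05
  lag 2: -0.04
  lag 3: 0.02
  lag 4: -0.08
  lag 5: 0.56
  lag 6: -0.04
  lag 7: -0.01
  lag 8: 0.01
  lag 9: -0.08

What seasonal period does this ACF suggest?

The largest autocorrelation is r_5 = 0.56; the remaining lags stay at or below 0.02.
The dominant spike at lag 5 indicates a seasonal period of 5.

5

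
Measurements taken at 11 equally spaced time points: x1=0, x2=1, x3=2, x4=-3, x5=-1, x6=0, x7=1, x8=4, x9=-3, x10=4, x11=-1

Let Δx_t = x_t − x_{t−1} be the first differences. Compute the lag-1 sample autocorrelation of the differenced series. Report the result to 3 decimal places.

First differences Δx: 1, 1, -5, 2, 1, 1, 3, -7, 7, -5
Mean of differences = -0.1000
Numerator Σ(Δx_t−Δx̄)(Δx_{t+1}−Δx̄) = -112.7100
Denominator Σ(Δx_t−Δx̄)² = 164.9000
r_1(Δx) = -112.7100 / 164.9000 = -0.684

-0.684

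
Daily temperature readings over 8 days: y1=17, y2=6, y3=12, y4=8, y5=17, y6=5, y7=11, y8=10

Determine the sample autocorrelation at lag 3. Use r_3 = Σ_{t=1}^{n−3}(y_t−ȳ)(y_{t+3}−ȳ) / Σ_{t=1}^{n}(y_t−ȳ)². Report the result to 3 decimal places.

Mean ȳ = (17 + 6 + 12 + 8 + 17 + 5 + 11 + 10)/8 = 10.7500
Deviations from mean: 6.2500, -4.7500, 1.2500, -2.7500, 6.2500, -5.7500, 0.2500, -0.7500
Numerator Σ_{t=1}^{5}(y_t−ȳ)(y_{t+3}−ȳ) = -59.4375
Denominator Σ(y_t−ȳ)² = 143.5000
r_3 = -59.4375 / 143.5000 = -0.414

-0.414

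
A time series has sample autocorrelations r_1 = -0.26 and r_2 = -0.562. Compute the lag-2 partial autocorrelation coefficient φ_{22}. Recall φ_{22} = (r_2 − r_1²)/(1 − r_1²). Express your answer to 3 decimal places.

φ_{22} = (r_2 − r_1²) / (1 − r_1²)
r_1² = (-0.26)² = 0.0676
Numerator = -0.562 − 0.0676 = -0.6296; denominator = 1 − 0.0676 = 0.9324
φ_{22} = -0.6296 / 0.9324 = -0.675

-0.675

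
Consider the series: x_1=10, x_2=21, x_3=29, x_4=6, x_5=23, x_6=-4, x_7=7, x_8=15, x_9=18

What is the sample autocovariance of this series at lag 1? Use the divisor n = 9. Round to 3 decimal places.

Mean x̄ = (10 + 21 + 29 + 6 + 23 − 4 + 7 + 15 + 18)/9 = 13.8889
Σ_{t=1}^{8}(x_t−x̄)(x_{t+1}−x̄) = -154.1235
γ_1 = -154.1235 / 9 = -17.125

-17.125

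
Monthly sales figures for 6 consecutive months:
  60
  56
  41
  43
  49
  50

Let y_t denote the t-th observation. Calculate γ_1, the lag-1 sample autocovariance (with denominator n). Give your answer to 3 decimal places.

12.356

Mean ȳ = (60 + 56 + 41 + 43 + 49 + 50)/6 = 49.8333
Deviations: 10.1667, 6.1667, -8.8333, -6.8333, -0.8333, 0.1667
Σ_{t=1}^{5}(y_t−ȳ)(y_{t+1}−ȳ) = 74.1389
γ_1 = 74.1389 / 6 = 12.356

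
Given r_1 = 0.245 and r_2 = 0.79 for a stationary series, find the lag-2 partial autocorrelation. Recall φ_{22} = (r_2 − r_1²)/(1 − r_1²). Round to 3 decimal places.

φ_{22} = (r_2 − r_1²) / (1 − r_1²)
r_1² = (0.245)² = 0.060025
Numerator = 0.79 − 0.0600 = 0.7300; denominator = 1 − 0.0600 = 0.9400
φ_{22} = 0.7300 / 0.9400 = 0.777

0.777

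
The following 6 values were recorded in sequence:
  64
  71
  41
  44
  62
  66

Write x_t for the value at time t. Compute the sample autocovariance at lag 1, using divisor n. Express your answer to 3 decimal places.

Mean x̄ = (64 + 71 + 41 + 44 + 62 + 66)/6 = 58.0000
Σ_{t=1}^{5}(x_t−x̄)(x_{t+1}−x̄) = 71.0000
γ_1 = 71.0000 / 6 = 11.833

11.833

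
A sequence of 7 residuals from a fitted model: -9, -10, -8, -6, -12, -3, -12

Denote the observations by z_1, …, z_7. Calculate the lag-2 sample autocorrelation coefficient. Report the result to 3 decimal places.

0.317

Mean z̄ = (-9 − 10 − 8 − 6 − 12 − 3 − 12)/7 = -8.5714
Σ(z_t−z̄)(z_{t+2}−z̄) = (-0.2449) + (-3.6735) + (-1.9592) + (14.3265) + (11.7551) = 20.2041
Denominator Σ(z_t−z̄)² = 63.7143
r_2 = 20.2041 / 63.7143 = 0.317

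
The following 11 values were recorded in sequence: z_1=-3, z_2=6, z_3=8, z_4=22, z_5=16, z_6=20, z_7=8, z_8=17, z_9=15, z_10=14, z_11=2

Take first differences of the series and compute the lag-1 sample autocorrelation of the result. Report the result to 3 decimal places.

First differences Δz: 9, 2, 14, -6, 4, -12, 9, -2, -1, -12
Mean of differences = 0.5000
Numerator Σ(Δz_t−Δz̄)(Δz_{t+1}−Δz̄) = -226.2500
Denominator Σ(Δz_t−Δz̄)² = 704.5000
r_1(Δz) = -226.2500 / 704.5000 = -0.321

-0.321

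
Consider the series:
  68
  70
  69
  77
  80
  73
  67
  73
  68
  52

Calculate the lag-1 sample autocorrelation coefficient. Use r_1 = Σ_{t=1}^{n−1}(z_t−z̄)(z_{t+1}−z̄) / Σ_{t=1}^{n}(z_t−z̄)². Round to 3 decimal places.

0.217

Mean z̄ = (68 + 70 + 69 + 77 + 80 + 73 + 67 + 73 + 68 + 52)/10 = 69.7000
Numerator Σ_{t=1}^{9}(z_t−z̄)(z_{t+1}−z̄) = 110.0100
Denominator Σ(z_t−z̄)² = 508.1000
r_1 = 110.0100 / 508.1000 = 0.217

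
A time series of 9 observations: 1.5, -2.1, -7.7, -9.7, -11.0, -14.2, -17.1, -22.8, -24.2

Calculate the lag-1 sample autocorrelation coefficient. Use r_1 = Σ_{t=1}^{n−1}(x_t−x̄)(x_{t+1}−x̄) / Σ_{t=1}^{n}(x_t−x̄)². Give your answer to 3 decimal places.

0.639

Mean x̄ = (1.5 − 2.1 − 7.7 − 9.7 − 11.0 − 14.2 − 17.1 − 22.8 − 24.2)/9 = -11.9222
Numerator Σ_{t=1}^{8}(x_t−x̄)(x_{t+1}−x̄) = 384.3106
Denominator Σ(x_t−x̄)² = 601.3156
r_1 = 384.3106 / 601.3156 = 0.639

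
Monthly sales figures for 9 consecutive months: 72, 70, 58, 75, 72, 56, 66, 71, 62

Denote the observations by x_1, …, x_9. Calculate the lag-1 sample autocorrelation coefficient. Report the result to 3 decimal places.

Mean x̄ = (72 + 70 + 58 + 75 + 72 + 56 + 66 + 71 + 62)/9 = 66.8889
Numerator Σ_{t=1}^{8}(x_t−x̄)(x_{t+1}−x̄) = -112.1235
Denominator Σ(x_t−x̄)² = 366.8889
r_1 = -112.1235 / 366.8889 = -0.306

-0.306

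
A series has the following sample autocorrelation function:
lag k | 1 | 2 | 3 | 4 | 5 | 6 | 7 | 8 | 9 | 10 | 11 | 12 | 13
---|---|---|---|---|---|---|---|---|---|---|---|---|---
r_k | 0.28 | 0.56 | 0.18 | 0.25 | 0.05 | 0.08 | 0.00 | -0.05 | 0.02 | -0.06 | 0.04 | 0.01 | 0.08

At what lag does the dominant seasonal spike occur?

2

The largest autocorrelation is r_2 = 0.56; the remaining lags stay at or below 0.28.
The dominant spike at lag 2 indicates a seasonal period of 2.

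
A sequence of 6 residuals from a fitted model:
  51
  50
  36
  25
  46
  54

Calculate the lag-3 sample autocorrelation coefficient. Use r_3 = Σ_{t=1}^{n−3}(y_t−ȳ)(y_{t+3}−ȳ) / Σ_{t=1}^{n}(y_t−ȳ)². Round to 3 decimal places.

-0.328

Mean ȳ = (51 + 50 + 36 + 25 + 46 + 54)/6 = 43.6667
Deviations from mean: 7.3333, 6.3333, -7.6667, -18.6667, 2.3333, 10.3333
Numerator Σ_{t=1}^{3}(y_t−ȳ)(y_{t+3}−ȳ) = -201.3333
Denominator Σ(y_t−ȳ)² = 613.3333
r_3 = -201.3333 / 613.3333 = -0.328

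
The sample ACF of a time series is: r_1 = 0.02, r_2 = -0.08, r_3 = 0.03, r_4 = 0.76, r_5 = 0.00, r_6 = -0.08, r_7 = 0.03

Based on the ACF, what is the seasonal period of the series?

4

The largest autocorrelation is r_4 = 0.76; the remaining lags stay at or below 0.03.
The dominant spike at lag 4 indicates a seasonal period of 4.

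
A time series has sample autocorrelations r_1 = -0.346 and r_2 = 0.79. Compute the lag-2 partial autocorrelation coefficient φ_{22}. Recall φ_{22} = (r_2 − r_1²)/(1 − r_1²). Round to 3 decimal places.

φ_{22} = (r_2 − r_1²) / (1 − r_1²)
r_1² = (-0.346)² = 0.119716
Numerator = 0.79 − 0.1197 = 0.6703; denominator = 1 − 0.1197 = 0.8803
φ_{22} = 0.6703 / 0.8803 = 0.761

0.761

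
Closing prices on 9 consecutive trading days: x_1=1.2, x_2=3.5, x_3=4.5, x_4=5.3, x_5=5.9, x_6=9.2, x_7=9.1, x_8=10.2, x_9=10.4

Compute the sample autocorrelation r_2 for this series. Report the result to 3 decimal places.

0.357

Mean x̄ = (1.2 + 3.5 + 4.5 + 5.3 + 5.9 + 9.2 + 9.1 + 10.2 + 10.4)/9 = 6.5889
Σ(x_t−x̄)(x_{t+2}−x̄) = (11.2568) + (3.9812) + (1.4390) + (-3.3654) + (-1.7299) + (9.4290) + (9.5701) = 30.5809
Denominator Σ(x_t−x̄)² = 85.7689
r_2 = 30.5809 / 85.7689 = 0.357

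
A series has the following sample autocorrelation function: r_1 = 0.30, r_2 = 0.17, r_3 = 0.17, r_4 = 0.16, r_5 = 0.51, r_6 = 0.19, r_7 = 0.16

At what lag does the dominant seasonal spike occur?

5

The largest autocorrelation is r_5 = 0.51; the remaining lags stay at or below 0.30. The elevated value at lag 1 (0.30), dropping to 0.17 at lag 2, reflects decaying short-term dependence rather than seasonality.
The dominant spike at lag 5 indicates a seasonal period of 5.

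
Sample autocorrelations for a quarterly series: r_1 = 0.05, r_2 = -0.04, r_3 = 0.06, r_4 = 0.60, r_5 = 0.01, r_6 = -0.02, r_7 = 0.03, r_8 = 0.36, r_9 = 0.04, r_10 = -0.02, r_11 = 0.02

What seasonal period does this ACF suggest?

4

The largest autocorrelation is r_4 = 0.60, with a weaker echo at lag 8 (0.36); the remaining lags stay at or below 0.06.
The dominant spike at lag 4 indicates a seasonal period of 4.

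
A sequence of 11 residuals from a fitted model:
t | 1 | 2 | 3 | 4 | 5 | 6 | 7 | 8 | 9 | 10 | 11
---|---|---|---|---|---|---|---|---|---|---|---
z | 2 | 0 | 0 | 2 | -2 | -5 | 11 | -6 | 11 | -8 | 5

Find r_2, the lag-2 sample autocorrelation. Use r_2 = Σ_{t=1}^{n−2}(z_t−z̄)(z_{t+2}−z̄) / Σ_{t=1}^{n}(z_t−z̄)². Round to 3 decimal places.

Mean z̄ = (2 + 0 + 0 + 2 − 2 − 5 + 11 − 6 + 11 − 8 + 5)/11 = 0.9091
Numerator Σ_{t=1}^{9}(z_t−z̄)(z_{t+2}−z̄) = 210.3471
Denominator Σ(z_t−z̄)² = 394.9091
r_2 = 210.3471 / 394.9091 = 0.533

0.533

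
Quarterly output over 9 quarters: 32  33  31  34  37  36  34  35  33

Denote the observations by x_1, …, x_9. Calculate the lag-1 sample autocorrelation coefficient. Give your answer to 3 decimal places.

Mean x̄ = (32 + 33 + 31 + 34 + 37 + 36 + 34 + 35 + 33)/9 = 33.8889
Numerator Σ_{t=1}^{8}(x_t−x̄)(x_{t+1}−x̄) = 10.2099
Denominator Σ(x_t−x̄)² = 28.8889
r_1 = 10.2099 / 28.8889 = 0.353

0.353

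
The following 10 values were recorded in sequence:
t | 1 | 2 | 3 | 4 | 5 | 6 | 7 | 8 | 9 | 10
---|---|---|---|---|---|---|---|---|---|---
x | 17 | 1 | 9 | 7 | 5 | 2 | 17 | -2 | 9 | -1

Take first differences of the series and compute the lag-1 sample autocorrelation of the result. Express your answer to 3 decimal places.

First differences Δx: -16, 8, -2, -2, -3, 15, -19, 11, -10
Mean of differences = -2.0000
Numerator Σ(Δx_t−Δx̄)(Δx_{t+1}−Δx̄) = -771.0000
Denominator Σ(Δx_t−Δx̄)² = 1108.0000
r_1(Δx) = -771.0000 / 1108.0000 = -0.696

-0.696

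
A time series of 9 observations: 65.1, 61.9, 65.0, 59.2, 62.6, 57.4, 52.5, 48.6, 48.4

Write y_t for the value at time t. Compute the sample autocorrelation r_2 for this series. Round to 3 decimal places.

Mean ȳ = (65.1 + 61.9 + 65.0 + 59.2 + 62.6 + 57.4 + 52.5 + 48.6 + 48.4)/9 = 57.8556
Σ(y_t−ȳ)(y_{t+2}−ȳ) = (51.7575) + (5.4375) + (33.8964) + (-0.6125) + (-25.4091) + (4.2164) + (50.6398) = 119.9260
Denominator Σ(y_t−ȳ)² = 348.1622
r_2 = 119.9260 / 348.1622 = 0.344

0.344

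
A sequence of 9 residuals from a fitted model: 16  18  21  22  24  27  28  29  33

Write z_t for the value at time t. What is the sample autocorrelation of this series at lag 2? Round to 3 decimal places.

0.330

Mean z̄ = (16 + 18 + 21 + 22 + 24 + 27 + 28 + 29 + 33)/9 = 24.2222
Σ(z_t−z̄)(z_{t+2}−z̄) = (26.4938) + (13.8272) + (0.7160) + (-6.1728) + (-0.8395) + (13.2716) + (33.1605) = 80.4568
Denominator Σ(z_t−z̄)² = 243.5556
r_2 = 80.4568 / 243.5556 = 0.330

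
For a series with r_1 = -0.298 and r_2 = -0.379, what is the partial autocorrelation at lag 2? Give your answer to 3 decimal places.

φ_{22} = (r_2 − r_1²) / (1 − r_1²)
r_1² = (-0.298)² = 0.088804
Numerator = -0.379 − 0.0888 = -0.4678; denominator = 1 − 0.0888 = 0.9112
φ_{22} = -0.4678 / 0.9112 = -0.513

-0.513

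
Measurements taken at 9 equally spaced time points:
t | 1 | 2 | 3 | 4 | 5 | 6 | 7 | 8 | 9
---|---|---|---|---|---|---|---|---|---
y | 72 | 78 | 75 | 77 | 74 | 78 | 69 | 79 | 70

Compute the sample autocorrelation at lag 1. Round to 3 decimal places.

Mean ȳ = (72 + 78 + 75 + 77 + 74 + 78 + 69 + 79 + 70)/9 = 74.6667
Numerator Σ_{t=1}^{8}(y_t−ȳ)(y_{t+1}−ȳ) = -74.4444
Denominator Σ(y_t−ȳ)² = 108.0000
r_1 = -74.4444 / 108.0000 = -0.689

-0.689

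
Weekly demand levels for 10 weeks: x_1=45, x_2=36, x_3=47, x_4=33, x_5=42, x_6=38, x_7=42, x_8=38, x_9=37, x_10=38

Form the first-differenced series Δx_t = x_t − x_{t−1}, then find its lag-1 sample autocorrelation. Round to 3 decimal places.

First differences Δx: -9, 11, -14, 9, -4, 4, -4, -1, 1
Mean of differences = -0.7778
Numerator Σ(Δx_t−Δx̄)(Δx_{t+1}−Δx̄) = -443.8272
Denominator Σ(Δx_t−Δx̄)² = 523.5556
r_1(Δx) = -443.8272 / 523.5556 = -0.848

-0.848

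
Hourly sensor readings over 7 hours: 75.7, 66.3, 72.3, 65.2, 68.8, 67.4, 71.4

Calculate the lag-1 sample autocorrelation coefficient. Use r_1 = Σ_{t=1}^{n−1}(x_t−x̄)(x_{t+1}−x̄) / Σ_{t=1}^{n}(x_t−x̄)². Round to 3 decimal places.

Mean x̄ = (75.7 + 66.3 + 72.3 + 65.2 + 68.8 + 67.4 + 71.4)/7 = 69.5857
Deviations from mean: 6.1143, -3.2857, 2.7143, -4.3857, -0.7857, -2.1857, 1.8143
Σ(x_t−x̄)(x_{t+1}−x̄) = (-20.0898) + (-8.9184) + (-11.9041) + (3.4459) + (1.7173) + (-3.9655) = -39.7145
Denominator Σ(x_t−x̄)² = 83.4686
r_1 = -39.7145 / 83.4686 = -0.476

-0.476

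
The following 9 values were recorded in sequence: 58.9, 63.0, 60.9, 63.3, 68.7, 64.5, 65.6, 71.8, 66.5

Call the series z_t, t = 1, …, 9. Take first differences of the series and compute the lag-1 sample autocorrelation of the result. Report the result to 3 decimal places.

-0.471

First differences Δz: 4.1, -2.1, 2.4, 5.4, -4.2, 1.1, 6.2, -5.3
Mean of differences = 0.9500
Numerator Σ(Δz_t−Δz̄)(Δz_{t+1}−Δz̄) = -63.2925
Denominator Σ(Δz_t−Δz̄)² = 134.3000
r_1(Δz) = -63.2925 / 134.3000 = -0.471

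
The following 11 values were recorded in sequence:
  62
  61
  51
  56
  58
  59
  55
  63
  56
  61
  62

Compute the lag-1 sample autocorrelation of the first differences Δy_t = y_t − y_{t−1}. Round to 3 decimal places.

First differences Δy: -1, -10, 5, 2, 1, -4, 8, -7, 5, 1
Mean of differences = 0.0000
Numerator Σ(Δy_t−Δȳ)(Δy_{t+1}−Δȳ) = -150.0000
Denominator Σ(Δy_t−Δȳ)² = 286.0000
r_1(Δy) = -150.0000 / 286.0000 = -0.524

-0.524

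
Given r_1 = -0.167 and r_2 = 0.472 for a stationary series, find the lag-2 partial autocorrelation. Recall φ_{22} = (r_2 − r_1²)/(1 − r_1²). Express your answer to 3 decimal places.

φ_{22} = (r_2 − r_1²) / (1 − r_1²)
r_1² = (-0.167)² = 0.027889
Numerator = 0.472 − 0.0279 = 0.4441; denominator = 1 − 0.0279 = 0.9721
φ_{22} = 0.4441 / 0.9721 = 0.457

0.457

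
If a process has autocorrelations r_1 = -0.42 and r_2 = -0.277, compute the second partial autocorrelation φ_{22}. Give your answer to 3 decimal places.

φ_{22} = (r_2 − r_1²) / (1 − r_1²)
r_1² = (-0.42)² = 0.1764
Numerator = -0.277 − 0.1764 = -0.4534; denominator = 1 − 0.1764 = 0.8236
φ_{22} = -0.4534 / 0.8236 = -0.551

-0.551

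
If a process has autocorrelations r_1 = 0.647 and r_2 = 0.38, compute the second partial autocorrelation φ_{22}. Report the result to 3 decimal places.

φ_{22} = (r_2 − r_1²) / (1 − r_1²)
r_1² = (0.647)² = 0.418609
Numerator = 0.38 − 0.4186 = -0.0386; denominator = 1 − 0.4186 = 0.5814
φ_{22} = -0.0386 / 0.5814 = -0.066

-0.066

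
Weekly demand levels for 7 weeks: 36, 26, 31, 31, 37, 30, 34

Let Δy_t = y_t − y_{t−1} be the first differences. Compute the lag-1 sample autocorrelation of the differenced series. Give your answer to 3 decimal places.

-0.527

First differences Δy: -10, 5, 0, 6, -7, 4
Mean of differences = -0.3333
Numerator Σ(Δy_t−Δȳ)(Δy_{t+1}−Δȳ) = -118.7778
Denominator Σ(Δy_t−Δȳ)² = 225.3333
r_1(Δy) = -118.7778 / 225.3333 = -0.527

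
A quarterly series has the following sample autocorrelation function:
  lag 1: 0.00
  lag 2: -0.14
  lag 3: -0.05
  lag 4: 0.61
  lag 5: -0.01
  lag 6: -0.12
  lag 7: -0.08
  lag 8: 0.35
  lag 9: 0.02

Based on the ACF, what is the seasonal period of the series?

4

The largest autocorrelation is r_4 = 0.61, with a weaker echo at lag 8 (0.35); the remaining lags stay at or below 0.02.
The dominant spike at lag 4 indicates a seasonal period of 4.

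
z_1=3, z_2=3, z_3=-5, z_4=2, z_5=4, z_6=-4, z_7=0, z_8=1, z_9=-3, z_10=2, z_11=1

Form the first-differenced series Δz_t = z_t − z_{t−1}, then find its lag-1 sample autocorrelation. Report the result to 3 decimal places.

First differences Δz: 0, -8, 7, 2, -8, 4, 1, -4, 5, -1
Mean of differences = -0.2000
Numerator Σ(Δz_t−Δz̄)(Δz_{t+1}−Δz̄) = -115.2400
Denominator Σ(Δz_t−Δz̄)² = 239.6000
r_1(Δz) = -115.2400 / 239.6000 = -0.481

-0.481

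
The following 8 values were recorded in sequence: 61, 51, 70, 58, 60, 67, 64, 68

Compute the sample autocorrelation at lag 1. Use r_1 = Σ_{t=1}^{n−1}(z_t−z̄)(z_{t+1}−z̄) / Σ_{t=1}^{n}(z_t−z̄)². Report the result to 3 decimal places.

-0.328

Mean z̄ = (61 + 51 + 70 + 58 + 60 + 67 + 64 + 68)/8 = 62.3750
Deviations from mean: -1.3750, -11.3750, 7.6250, -4.3750, -2.3750, 4.6250, 1.6250, 5.6250
Numerator Σ_{t=1}^{7}(z_t−z̄)(z_{t+1}−z̄) = -88.3906
Denominator Σ(z_t−z̄)² = 269.8750
r_1 = -88.3906 / 269.8750 = -0.328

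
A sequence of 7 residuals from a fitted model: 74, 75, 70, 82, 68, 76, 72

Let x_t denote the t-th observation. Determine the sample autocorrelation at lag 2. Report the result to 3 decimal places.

Mean x̄ = (74 + 75 + 70 + 82 + 68 + 76 + 72)/7 = 73.8571
Deviations from mean: 0.1429, 1.1429, -3.8571, 8.1429, -5.8571, 2.1429, -1.8571
Σ(x_t−x̄)(x_{t+2}−x̄) = (-0.5510) + (9.3061) + (22.5918) + (17.4490) + (10.8776) = 59.6735
Denominator Σ(x_t−x̄)² = 124.8571
r_2 = 59.6735 / 124.8571 = 0.478

0.478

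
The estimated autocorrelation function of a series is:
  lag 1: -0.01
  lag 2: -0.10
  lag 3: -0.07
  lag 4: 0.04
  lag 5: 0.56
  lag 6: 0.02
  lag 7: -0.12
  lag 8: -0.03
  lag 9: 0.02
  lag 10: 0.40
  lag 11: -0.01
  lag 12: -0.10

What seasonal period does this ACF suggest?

The largest autocorrelation is r_5 = 0.56, with a weaker echo at lag 10 (0.40); the remaining lags stay at or below 0.04.
The dominant spike at lag 5 indicates a seasonal period of 5.

5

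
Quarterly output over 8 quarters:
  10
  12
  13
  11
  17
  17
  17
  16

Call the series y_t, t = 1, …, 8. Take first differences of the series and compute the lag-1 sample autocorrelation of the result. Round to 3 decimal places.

First differences Δy: 2, 1, -2, 6, 0, 0, -1
Mean of differences = 0.8571
Numerator Σ(Δy_t−Δȳ)(Δy_{t+1}−Δȳ) = -17.0204
Denominator Σ(Δy_t−Δȳ)² = 40.8571
r_1(Δy) = -17.0204 / 40.8571 = -0.417

-0.417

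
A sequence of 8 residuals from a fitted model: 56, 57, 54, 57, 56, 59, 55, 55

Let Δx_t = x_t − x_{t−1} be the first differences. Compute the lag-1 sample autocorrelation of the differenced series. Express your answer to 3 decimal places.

First differences Δx: 1, -3, 3, -1, 3, -4, 0
Mean of differences = -0.1429
Numerator Σ(Δx_t−Δx̄)(Δx_{t+1}−Δx̄) = -30.3061
Denominator Σ(Δx_t−Δx̄)² = 44.8571
r_1(Δx) = -30.3061 / 44.8571 = -0.676

-0.676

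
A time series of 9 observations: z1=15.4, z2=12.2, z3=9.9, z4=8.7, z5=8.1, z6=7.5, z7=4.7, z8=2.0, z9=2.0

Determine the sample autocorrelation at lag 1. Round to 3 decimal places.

Mean z̄ = (15.4 + 12.2 + 9.9 + 8.7 + 8.1 + 7.5 + 4.7 + 2.0 + 2.0)/9 = 7.8333
Numerator Σ_{t=1}^{8}(z_t−z̄)(z_{t+1}−z̄) = 97.3489
Denominator Σ(z_t−z̄)² = 159.4000
r_1 = 97.3489 / 159.4000 = 0.611

0.611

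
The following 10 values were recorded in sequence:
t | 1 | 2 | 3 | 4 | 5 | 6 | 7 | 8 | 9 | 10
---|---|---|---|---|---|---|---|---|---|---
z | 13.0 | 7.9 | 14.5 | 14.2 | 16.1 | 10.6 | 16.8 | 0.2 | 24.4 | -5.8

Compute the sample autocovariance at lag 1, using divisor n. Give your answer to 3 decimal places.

-42.958

Mean z̄ = (13.0 + 7.9 + 14.5 + 14.2 + 16.1 + 10.6 + 16.8 + 0.2 + 24.4 − 5.8)/10 = 11.1900
Σ_{t=1}^{9}(z_t−z̄)(z_{t+1}−z̄) = -429.5791
γ_1 = -429.5791 / 10 = -42.958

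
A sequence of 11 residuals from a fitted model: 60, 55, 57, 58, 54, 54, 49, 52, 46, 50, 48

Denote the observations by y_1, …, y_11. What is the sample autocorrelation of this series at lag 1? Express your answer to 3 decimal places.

0.464

Mean ȳ = (60 + 55 + 57 + 58 + 54 + 54 + 49 + 52 + 46 + 50 + 48)/11 = 53.0000
Numerator Σ_{t=1}^{10}(y_t−ȳ)(y_{t+1}−ȳ) = 91.0000
Denominator Σ(y_t−ȳ)² = 196.0000
r_1 = 91.0000 / 196.0000 = 0.464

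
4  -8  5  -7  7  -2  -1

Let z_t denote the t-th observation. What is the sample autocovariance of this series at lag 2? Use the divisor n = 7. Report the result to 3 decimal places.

17.038

Mean z̄ = (4 − 8 + 5 − 7 + 7 − 2 − 1)/7 = -0.2857
Deviations: 4.2857, -7.7143, 5.2857, -6.7143, 7.2857, -1.7143, -0.7143
Σ_{t=1}^{5}(z_t−z̄)(z_{t+2}−z̄) = 119.2653
γ_2 = 119.2653 / 7 = 17.038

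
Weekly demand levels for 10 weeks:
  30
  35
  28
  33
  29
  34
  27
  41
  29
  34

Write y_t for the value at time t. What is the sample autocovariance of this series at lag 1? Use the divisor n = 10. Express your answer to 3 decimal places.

Mean ȳ = (30 + 35 + 28 + 33 + 29 + 34 + 27 + 41 + 29 + 34)/10 = 32.0000
Σ_{t=1}^{9}(y_t−ȳ)(y_{t+1}−ȳ) = -119.0000
γ_1 = -119.0000 / 10 = -11.900

-11.900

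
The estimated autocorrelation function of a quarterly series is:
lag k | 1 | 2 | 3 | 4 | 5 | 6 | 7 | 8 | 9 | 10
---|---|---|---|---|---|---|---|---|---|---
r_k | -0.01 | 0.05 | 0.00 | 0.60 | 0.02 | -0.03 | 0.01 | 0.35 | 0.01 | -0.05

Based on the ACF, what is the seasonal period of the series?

4

The largest autocorrelation is r_4 = 0.60, with a weaker echo at lag 8 (0.35); the remaining lags stay at or below 0.05.
The dominant spike at lag 4 indicates a seasonal period of 4.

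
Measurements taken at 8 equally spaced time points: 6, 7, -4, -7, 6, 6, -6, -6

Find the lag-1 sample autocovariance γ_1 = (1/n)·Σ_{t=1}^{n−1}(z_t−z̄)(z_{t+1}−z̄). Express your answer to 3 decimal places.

Mean z̄ = (6 + 7 − 4 − 7 + 6 + 6 − 6 − 6)/8 = 0.2500
Σ_{t=1}^{7}(z_t−z̄)(z_{t+1}−z̄) = 35.4375
γ_1 = 35.4375 / 8 = 4.430

4.430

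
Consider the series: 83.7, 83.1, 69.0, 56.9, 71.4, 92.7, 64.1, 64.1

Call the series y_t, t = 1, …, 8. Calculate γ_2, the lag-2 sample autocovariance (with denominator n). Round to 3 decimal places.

Mean ȳ = (83.7 + 83.1 + 69.0 + 56.9 + 71.4 + 92.7 + 64.1 + 64.1)/8 = 73.1250
Σ_{t=1}^{6}(y_t−ȳ)(y_{t+2}−ȳ) = -677.0513
γ_2 = -677.0513 / 8 = -84.631

-84.631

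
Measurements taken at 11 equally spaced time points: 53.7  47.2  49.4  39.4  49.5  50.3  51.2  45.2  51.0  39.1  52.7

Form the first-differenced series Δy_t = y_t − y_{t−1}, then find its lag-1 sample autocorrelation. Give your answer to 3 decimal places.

-0.619

First differences Δy: -6.5, 2.2, -10.0, 10.1, 0.8, 0.9, -6.0, 5.8, -11.9, 13.6
Mean of differences = -0.1000
Numerator Σ(Δy_t−Δȳ)(Δy_{t+1}−Δȳ) = -400.3800
Denominator Σ(Δy_t−Δȳ)² = 646.6600
r_1(Δy) = -400.3800 / 646.6600 = -0.619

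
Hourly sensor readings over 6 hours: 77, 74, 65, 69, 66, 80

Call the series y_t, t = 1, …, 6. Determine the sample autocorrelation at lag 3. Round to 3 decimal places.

-0.445

Mean ȳ = (77 + 74 + 65 + 69 + 66 + 80)/6 = 71.8333
Numerator Σ_{t=1}^{3}(y_t−ȳ)(y_{t+3}−ȳ) = -83.0833
Denominator Σ(y_t−ȳ)² = 186.8333
r_3 = -83.0833 / 186.8333 = -0.445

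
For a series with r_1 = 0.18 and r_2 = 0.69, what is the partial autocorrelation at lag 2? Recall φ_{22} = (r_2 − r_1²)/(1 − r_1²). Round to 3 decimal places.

φ_{22} = (r_2 − r_1²) / (1 − r_1²)
r_1² = (0.18)² = 0.0324
Numerator = 0.69 − 0.0324 = 0.6576; denominator = 1 − 0.0324 = 0.9676
φ_{22} = 0.6576 / 0.9676 = 0.680

0.680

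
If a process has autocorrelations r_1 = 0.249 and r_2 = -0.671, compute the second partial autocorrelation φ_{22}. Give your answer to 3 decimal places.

φ_{22} = (r_2 − r_1²) / (1 − r_1²)
r_1² = (0.249)² = 0.062001
Numerator = -0.671 − 0.0620 = -0.7330; denominator = 1 − 0.0620 = 0.9380
φ_{22} = -0.7330 / 0.9380 = -0.781

-0.781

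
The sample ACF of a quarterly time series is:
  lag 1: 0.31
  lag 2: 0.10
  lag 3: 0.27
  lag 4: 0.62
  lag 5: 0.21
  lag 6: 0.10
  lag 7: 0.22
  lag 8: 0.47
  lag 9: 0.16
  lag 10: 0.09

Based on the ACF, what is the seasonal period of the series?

4

The largest autocorrelation is r_4 = 0.62, with a weaker echo at lag 8 (0.47); the remaining lags stay at or below 0.31. The elevated value at lag 1 (0.31), dropping to 0.10 at lag 2, reflects decaying short-term dependence rather than seasonality.
The dominant spike at lag 4 indicates a seasonal period of 4.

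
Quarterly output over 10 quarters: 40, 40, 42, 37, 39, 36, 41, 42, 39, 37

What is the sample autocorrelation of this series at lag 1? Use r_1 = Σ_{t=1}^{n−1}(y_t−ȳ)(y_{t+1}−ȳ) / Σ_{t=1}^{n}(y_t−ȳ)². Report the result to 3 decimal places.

Mean ȳ = (40 + 40 + 42 + 37 + 39 + 36 + 41 + 42 + 39 + 37)/10 = 39.3000
Numerator Σ_{t=1}^{9}(y_t−ȳ)(y_{t+1}−ȳ) = -3.2900
Denominator Σ(y_t−ȳ)² = 40.1000
r_1 = -3.2900 / 40.1000 = -0.082

-0.082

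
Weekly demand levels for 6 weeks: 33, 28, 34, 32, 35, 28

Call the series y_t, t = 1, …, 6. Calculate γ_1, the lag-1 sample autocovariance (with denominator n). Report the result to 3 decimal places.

Mean ȳ = (33 + 28 + 34 + 32 + 35 + 28)/6 = 31.6667
Deviations: 1.3333, -3.6667, 2.3333, 0.3333, 3.3333, -3.6667
Σ_{t=1}^{5}(y_t−ȳ)(y_{t+1}−ȳ) = -23.7778
γ_1 = -23.7778 / 6 = -3.963

-3.963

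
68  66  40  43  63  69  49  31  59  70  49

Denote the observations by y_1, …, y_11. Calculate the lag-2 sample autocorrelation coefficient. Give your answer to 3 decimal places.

Mean ȳ = (68 + 66 + 40 + 43 + 63 + 69 + 49 + 31 + 59 + 70 + 49)/11 = 55.1818
Numerator Σ_{t=1}^{9}(y_t−ȳ)(y_{t+2}−ȳ) = -1401.4298
Denominator Σ(y_t−ȳ)² = 1807.6364
r_2 = -1401.4298 / 1807.6364 = -0.775

-0.775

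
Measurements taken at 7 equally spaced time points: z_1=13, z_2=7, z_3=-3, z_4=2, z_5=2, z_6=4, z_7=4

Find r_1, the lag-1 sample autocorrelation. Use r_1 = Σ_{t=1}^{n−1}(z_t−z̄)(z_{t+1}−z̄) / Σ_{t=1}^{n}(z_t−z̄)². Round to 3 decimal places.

Mean z̄ = (13 + 7 − 3 + 2 + 2 + 4 + 4)/7 = 4.1429
Deviations from mean: 8.8571, 2.8571, -7.1429, -2.1429, -2.1429, -0.1429, -0.1429
Numerator Σ_{t=1}^{6}(z_t−z̄)(z_{t+1}−z̄) = 25.1224
Denominator Σ(z_t−z̄)² = 146.8571
r_1 = 25.1224 / 146.8571 = 0.171

0.171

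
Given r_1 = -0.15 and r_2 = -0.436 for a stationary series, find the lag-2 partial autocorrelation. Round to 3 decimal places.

φ_{22} = (r_2 − r_1²) / (1 − r_1²)
r_1² = (-0.15)² = 0.0225
Numerator = -0.436 − 0.0225 = -0.4585; denominator = 1 − 0.0225 = 0.9775
φ_{22} = -0.4585 / 0.9775 = -0.469

-0.469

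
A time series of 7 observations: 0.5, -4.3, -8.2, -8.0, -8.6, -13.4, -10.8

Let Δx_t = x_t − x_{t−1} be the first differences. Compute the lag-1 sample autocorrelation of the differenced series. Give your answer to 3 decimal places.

First differences Δx: -4.8, -3.9, 0.2, -0.6, -4.8, 2.6
Mean of differences = -1.8833
Numerator Σ(Δx_t−Δx̄)(Δx_{t+1}−Δx̄) = -12.4653
Denominator Σ(Δx_t−Δx̄)² = 47.1683
r_1(Δx) = -12.4653 / 47.1683 = -0.264

-0.264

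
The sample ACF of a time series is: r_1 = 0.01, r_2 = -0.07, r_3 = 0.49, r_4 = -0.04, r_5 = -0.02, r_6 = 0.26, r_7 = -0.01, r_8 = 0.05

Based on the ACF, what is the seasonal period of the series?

3

The largest autocorrelation is r_3 = 0.49, with a weaker echo at lag 6 (0.26); the remaining lags stay at or below 0.05.
The dominant spike at lag 3 indicates a seasonal period of 3.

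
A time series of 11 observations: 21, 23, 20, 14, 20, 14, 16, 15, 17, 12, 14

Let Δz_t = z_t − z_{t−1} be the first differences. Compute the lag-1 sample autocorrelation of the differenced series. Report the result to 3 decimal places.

-0.676

First differences Δz: 2, -3, -6, 6, -6, 2, -1, 2, -5, 2
Mean of differences = -0.7000
Numerator Σ(Δz_t−Δz̄)(Δz_{t+1}−Δz̄) = -104.1900
Denominator Σ(Δz_t−Δz̄)² = 154.1000
r_1(Δz) = -104.1900 / 154.1000 = -0.676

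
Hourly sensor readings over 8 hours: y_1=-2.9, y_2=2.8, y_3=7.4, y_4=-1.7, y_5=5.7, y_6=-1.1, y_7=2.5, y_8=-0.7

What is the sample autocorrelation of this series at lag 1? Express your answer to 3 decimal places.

-0.478

Mean ȳ = (-2.9 + 2.8 + 7.4 − 1.7 + 5.7 − 1.1 + 2.5 − 0.7)/8 = 1.5000
Deviations from mean: -4.4000, 1.3000, 5.9000, -3.2000, 4.2000, -2.6000, 1.0000, -2.2000
Σ(y_t−ȳ)(y_{t+1}−ȳ) = (-5.7200) + (7.6700) + (-18.8800) + (-13.4400) + (-10.9200) + (-2.6000) + (-2.2000) = -46.0900
Denominator Σ(y_t−ȳ)² = 96.3400
r_1 = -46.0900 / 96.3400 = -0.478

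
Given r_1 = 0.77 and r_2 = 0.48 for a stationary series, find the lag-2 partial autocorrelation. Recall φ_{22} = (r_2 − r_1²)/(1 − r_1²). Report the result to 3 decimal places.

φ_{22} = (r_2 − r_1²) / (1 − r_1²)
r_1² = (0.77)² = 0.5929
Numerator = 0.48 − 0.5929 = -0.1129; denominator = 1 − 0.5929 = 0.4071
φ_{22} = -0.1129 / 0.4071 = -0.277

-0.277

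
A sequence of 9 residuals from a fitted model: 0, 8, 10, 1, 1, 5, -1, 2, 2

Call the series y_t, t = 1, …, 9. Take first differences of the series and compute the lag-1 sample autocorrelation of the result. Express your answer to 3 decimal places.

-0.203

First differences Δy: 8, 2, -9, 0, 4, -6, 3, 0
Mean of differences = 0.2500
Numerator Σ(Δy_t−Δȳ)(Δy_{t+1}−Δȳ) = -42.5625
Denominator Σ(Δy_t−Δȳ)² = 209.5000
r_1(Δy) = -42.5625 / 209.5000 = -0.203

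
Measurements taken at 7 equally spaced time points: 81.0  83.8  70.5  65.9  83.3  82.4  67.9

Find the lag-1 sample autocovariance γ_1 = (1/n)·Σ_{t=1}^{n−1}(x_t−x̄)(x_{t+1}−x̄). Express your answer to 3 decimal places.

-4.246

Mean x̄ = (81.0 + 83.8 + 70.5 + 65.9 + 83.3 + 82.4 + 67.9)/7 = 76.4000
Σ_{t=1}^{6}(x_t−x̄)(x_{t+1}−x̄) = -29.7200
γ_1 = -29.7200 / 7 = -4.246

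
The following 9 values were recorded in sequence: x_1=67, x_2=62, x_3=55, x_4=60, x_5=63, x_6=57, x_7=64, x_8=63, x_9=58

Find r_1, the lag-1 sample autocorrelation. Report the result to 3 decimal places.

-0.138

Mean x̄ = (67 + 62 + 55 + 60 + 63 + 57 + 64 + 63 + 58)/9 = 61.0000
Numerator Σ_{t=1}^{8}(x_t−x̄)(x_{t+1}−x̄) = -16.0000
Denominator Σ(x_t−x̄)² = 116.0000
r_1 = -16.0000 / 116.0000 = -0.138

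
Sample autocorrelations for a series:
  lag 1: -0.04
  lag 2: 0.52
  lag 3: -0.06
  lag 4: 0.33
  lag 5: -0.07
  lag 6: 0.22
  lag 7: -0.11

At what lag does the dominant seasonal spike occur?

2

The largest autocorrelation is r_2 = 0.52, with weaker echoes at lags 4 (0.33) and 6 (0.22); the remaining lags stay at or below -0.04.
The dominant spike at lag 2 indicates a seasonal period of 2.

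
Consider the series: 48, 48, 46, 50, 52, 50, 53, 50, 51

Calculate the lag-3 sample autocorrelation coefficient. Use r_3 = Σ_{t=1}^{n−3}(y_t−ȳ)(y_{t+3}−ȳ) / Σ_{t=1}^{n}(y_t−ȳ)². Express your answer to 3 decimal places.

Mean ȳ = (48 + 48 + 46 + 50 + 52 + 50 + 53 + 50 + 51)/9 = 49.7778
Σ(y_t−ȳ)(y_{t+3}−ȳ) = (-0.3951) + (-3.9506) + (-0.8395) + (0.7160) + (0.4938) + (0.2716) = -3.7037
Denominator Σ(y_t−ȳ)² = 37.5556
r_3 = -3.7037 / 37.5556 = -0.099

-0.099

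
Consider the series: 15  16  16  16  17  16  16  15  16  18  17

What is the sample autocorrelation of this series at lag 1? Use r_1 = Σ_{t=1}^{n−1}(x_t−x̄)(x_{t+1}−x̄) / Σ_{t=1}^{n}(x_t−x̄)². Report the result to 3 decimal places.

Mean x̄ = (15 + 16 + 16 + 16 + 17 + 16 + 16 + 15 + 16 + 18 + 17)/11 = 16.1818
Numerator Σ_{t=1}^{10}(x_t−x̄)(x_{t+1}−x̄) = 1.6033
Denominator Σ(x_t−x̄)² = 7.6364
r_1 = 1.6033 / 7.6364 = 0.210

0.210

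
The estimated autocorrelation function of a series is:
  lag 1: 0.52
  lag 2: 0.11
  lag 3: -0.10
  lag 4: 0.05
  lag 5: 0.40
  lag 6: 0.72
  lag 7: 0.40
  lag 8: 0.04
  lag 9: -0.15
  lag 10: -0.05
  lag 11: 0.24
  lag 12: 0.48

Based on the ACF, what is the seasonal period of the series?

The largest autocorrelation is r_6 = 0.72; the remaining lags stay at or below 0.52. The elevated value at lag 1 (0.52), dropping to 0.11 at lag 2, reflects decaying short-term dependence rather than seasonality.
The dominant spike at lag 6 indicates a seasonal period of 6.

6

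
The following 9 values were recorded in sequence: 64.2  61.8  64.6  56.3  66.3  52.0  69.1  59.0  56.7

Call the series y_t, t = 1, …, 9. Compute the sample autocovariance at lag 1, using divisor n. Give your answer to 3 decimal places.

-18.315

Mean ȳ = (64.2 + 61.8 + 64.6 + 56.3 + 66.3 + 52.0 + 69.1 + 59.0 + 56.7)/9 = 61.1111
Σ_{t=1}^{8}(y_t−ȳ)(y_{t+1}−ȳ) = -164.8357
γ_1 = -164.8357 / 9 = -18.315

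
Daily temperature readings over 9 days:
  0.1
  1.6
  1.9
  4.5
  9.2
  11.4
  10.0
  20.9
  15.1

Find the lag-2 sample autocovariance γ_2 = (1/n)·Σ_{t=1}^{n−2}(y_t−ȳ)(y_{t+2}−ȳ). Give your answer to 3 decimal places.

Mean ȳ = (0.1 + 1.6 + 1.9 + 4.5 + 9.2 + 11.4 + 10.0 + 20.9 + 15.1)/9 = 8.3000
Σ_{t=1}^{7}(y_t−ȳ)(y_{t+2}−ȳ) = 112.5500
γ_2 = 112.5500 / 9 = 12.506

12.506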